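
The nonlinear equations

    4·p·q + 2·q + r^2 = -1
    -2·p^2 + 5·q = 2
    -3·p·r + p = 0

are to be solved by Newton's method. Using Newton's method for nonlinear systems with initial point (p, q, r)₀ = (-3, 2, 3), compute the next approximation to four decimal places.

(-1.7679, 1.0429, 1.4286)

At (-3, 2, 3): F = (-10.0000, -10.0000, 24.0000).
Jacobian J = [[4·q, 4·p + 2, 2·r], [-4·p, 5, 0], [-3·r + 1, 0, -3·p]].
At the point, J = [[8.0000, -10.0000, 6.0000], [12.0000, 5.0000, 0.0000], [-8.0000, 0.0000, 9.0000]] (det J = 1680.0000).
Solving J·Δ = −F gives Δ = (1.2321, -0.9571, -1.5714).
Then the next iterate is (p, q, r)₁ = (-1.7679, 1.0429, 1.4286).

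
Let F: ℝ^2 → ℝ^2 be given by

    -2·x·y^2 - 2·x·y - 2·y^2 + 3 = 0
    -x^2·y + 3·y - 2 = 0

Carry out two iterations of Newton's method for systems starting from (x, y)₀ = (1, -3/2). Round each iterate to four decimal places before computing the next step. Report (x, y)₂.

(2.1777, -1.1154)

At (1, -3/2): F = (-3.0000, -5.0000).
Jacobian J = [[-2·y^2 - 2·y, -4·x·y - 2·x - 4·y], [-2·x·y, -x^2 + 3]].
At the point, J = [[-1.5000, 10.0000], [3.0000, 2.0000]] (det J = -33.0000).
Solving J·Δ = −F gives Δ = (1.3333, 0.5000).
Then the next iterate is (x, y)₁ = (2.3333, -1.0000).
Round to (2.3333, -1.0000) and repeat: F = (1.0000, 0.444289), J = [[0.0000, 8.6666], [4.6666, -2.444289]].
Δ = (-0.1556, -0.1154), so (x, y)₂ = (2.1777, -1.1154).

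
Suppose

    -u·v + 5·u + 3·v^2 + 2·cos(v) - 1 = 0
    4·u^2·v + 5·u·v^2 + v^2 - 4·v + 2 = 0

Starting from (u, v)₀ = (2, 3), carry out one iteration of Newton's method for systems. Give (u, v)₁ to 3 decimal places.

(2.025, 1.214)

At (2, 3): F = (28.02002, 137.000).
Jacobian J = [[-v + 5, -u + 6·v - 2·sin(v)], [8·u·v + 5·v^2, 4·u^2 + 10·u·v + 2·v - 4]].
At the point, J = [[2.000, 15.71776], [93.000, 78.000]] (det J = -1305.75168).
Solving J·Δ = −F gives Δ = (0.025, -1.786).
Then the next iterate is (u, v)₁ = (2.025, 1.214).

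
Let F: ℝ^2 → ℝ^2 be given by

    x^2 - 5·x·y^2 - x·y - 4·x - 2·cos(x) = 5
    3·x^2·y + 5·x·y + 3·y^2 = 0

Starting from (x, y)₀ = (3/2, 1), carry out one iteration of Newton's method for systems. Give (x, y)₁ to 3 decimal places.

(2.099, -0.266)

At (3/2, 1): F = (-17.89147, 17.250).
Jacobian J = [[2·x - 5·y^2 - y + 2·sin(x) - 4, -10·x·y - x], [6·x·y + 5·y, 3·x^2 + 5·x + 6·y]].
At the point, J = [[-5.00501, -16.500], [14.000, 20.250]] (det J = 129.64855).
Solving J·Δ = −F gives Δ = (0.599, -1.266).
Then the next iterate is (x, y)₁ = (2.099, -0.266).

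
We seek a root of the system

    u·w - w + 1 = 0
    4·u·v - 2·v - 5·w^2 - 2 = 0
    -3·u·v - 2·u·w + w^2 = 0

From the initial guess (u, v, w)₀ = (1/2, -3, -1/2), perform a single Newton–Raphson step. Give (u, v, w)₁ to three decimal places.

(1.044, 1.520, 1.456)

At (1/2, -3, -1/2): F = (1.250, -3.250, 5.250).
Jacobian J = [[w, 0, u - 1], [4·v, 4·u - 2, -10·w], [-3·v - 2·w, -3·u, -2·u + 2·w]].
At the point, J = [[-0.500, 0.000, -0.500], [-12.000, 0.000, 5.000], [10.000, -1.500, -2.000]] (det J = -12.750).
Solving J·Δ = −F gives Δ = (0.544, 4.520, 1.956).
Then the next iterate is (u, v, w)₁ = (1.044, 1.520, 1.456).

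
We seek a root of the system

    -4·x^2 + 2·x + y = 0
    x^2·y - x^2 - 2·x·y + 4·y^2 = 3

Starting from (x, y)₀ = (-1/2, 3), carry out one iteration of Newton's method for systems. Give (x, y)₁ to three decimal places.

(-0.429, 1.577)

At (-1/2, 3): F = (1.000, 36.500).
Jacobian J = [[-8·x + 2, 1], [2·x·y - 2·x - 2·y, x^2 - 2·x + 8·y]].
At the point, J = [[6.000, 1.000], [-8.000, 25.250]] (det J = 159.500).
Solving J·Δ = −F gives Δ = (0.071, -1.423).
Then the next iterate is (x, y)₁ = (-0.429, 1.577).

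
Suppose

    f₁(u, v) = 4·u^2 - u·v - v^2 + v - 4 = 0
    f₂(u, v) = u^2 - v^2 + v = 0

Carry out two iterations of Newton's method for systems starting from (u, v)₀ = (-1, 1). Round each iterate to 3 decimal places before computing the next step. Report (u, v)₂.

(-0.922, 1.569)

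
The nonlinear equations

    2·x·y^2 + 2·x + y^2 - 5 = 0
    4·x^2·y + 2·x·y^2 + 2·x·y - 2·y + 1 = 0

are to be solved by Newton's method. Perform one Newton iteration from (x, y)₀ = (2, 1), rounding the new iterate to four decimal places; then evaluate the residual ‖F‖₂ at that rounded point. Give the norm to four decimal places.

4.2098

At (2, 1): F = (4.0000, 23.0000).
Jacobian J = [[2·y^2 + 2, 4·x·y + 2·y], [8·x·y + 2·y^2 + 2·y, 4·x^2 + 4·x·y + 2·x - 2]].
At the point, J = [[4.0000, 10.0000], [20.0000, 26.0000]] (det J = -96.0000).
Solving J·Δ = −F gives Δ = (-1.3125, 0.1250).
Then the next iterate is (x, y)₁ = (0.6875, 1.1250).
Re-evaluating at (0.6875, 1.1250): F = (-0.619141, 4.164062), so ‖F‖₂ = 4.2098.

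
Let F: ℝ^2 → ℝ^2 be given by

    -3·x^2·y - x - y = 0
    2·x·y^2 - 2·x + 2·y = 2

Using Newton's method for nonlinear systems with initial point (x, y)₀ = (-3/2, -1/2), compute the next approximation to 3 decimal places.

At (-3/2, -1/2): F = (5.375, -0.750).
Jacobian J = [[-6·x·y - 1, -3·x^2 - 1], [2·y^2 - 2, 4·x·y + 2]].
At the point, J = [[-5.500, -7.750], [-1.500, 5.000]] (det J = -39.125).
Solving J·Δ = −F gives Δ = (0.538, 0.312).
Then the next iterate is (x, y)₁ = (-0.962, -0.188).

(-0.962, -0.188)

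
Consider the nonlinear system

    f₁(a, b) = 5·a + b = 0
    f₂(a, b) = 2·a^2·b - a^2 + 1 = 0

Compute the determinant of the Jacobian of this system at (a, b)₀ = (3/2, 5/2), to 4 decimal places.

10.5000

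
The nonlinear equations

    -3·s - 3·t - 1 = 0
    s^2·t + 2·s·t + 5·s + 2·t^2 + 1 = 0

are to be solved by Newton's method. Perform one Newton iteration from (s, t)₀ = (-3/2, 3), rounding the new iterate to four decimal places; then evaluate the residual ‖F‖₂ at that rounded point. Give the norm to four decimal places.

At (-3/2, 3): F = (-5.5000, 9.2500).
Jacobian J = [[-3, -3], [2·s·t + 2·t + 5, s^2 + 2·s + 4·t]].
At the point, J = [[-3.0000, -3.0000], [2.0000, 11.2500]] (det J = -27.7500).
Solving J·Δ = −F gives Δ = (-1.2297, -0.6036).
Then the next iterate is (s, t)₁ = (-2.7297, 2.3964).
Re-evaluating at (-2.7297, 2.3964): F = (-0.0001, 3.610264), so ‖F‖₂ = 3.6103.

3.6103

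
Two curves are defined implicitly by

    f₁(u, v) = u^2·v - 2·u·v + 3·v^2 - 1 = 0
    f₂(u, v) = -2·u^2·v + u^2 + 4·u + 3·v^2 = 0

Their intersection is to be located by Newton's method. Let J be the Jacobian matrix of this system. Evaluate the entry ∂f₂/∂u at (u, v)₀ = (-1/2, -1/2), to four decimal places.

2.0000

∂f₂/∂u = -4·u·v + 2·u + 4.
At (-1/2, -1/2) this is 2.0000.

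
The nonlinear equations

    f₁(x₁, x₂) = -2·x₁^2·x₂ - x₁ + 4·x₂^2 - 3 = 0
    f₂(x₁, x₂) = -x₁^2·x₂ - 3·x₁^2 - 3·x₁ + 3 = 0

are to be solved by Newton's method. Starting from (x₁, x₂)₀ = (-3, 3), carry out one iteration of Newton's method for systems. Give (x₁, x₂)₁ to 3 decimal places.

(-2.193, 1.292)

At (-3, 3): F = (-18.000, -42.000).
Jacobian J = [[-4·x₁·x₂ - 1, -2·x₁^2 + 8·x₂], [-2·x₁·x₂ - 6·x₁ - 3, -x₁^2]].
At the point, J = [[35.000, 6.000], [33.000, -9.000]] (det J = -513.000).
Solving J·Δ = −F gives Δ = (0.807, -1.708).
Then the next iterate is (x₁, x₂)₁ = (-2.193, 1.292).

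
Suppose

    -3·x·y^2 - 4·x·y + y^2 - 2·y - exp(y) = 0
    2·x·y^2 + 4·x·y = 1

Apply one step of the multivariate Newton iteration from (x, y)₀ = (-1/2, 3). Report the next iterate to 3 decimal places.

At (-1/2, 3): F = (2.41446, -16.000).
Jacobian J = [[-3·y^2 - 4·y, -6·x·y - 4·x + 2·y - exp(y) - 2], [2·y^2 + 4·y, 4·x·y + 4·x]].
At the point, J = [[-39.000, -5.08554], [30.000, -8.000]] (det J = 464.56611).
Solving J·Δ = −F gives Δ = (0.217, -1.187).
Then the next iterate is (x, y)₁ = (-0.283, 1.813).

(-0.283, 1.813)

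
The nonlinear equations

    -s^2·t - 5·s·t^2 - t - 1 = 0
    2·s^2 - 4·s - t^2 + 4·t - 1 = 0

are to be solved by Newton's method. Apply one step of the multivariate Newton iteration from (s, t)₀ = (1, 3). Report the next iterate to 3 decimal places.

At (1, 3): F = (-52.000, 0.000).
Jacobian J = [[-2·s·t - 5·t^2, -s^2 - 10·s·t - 1], [4·s - 4, -2·t + 4]].
At the point, J = [[-51.000, -32.000], [0.000, -2.000]] (det J = 102.000).
Solving J·Δ = −F gives Δ = (-1.020, 0.000).
Then the next iterate is (s, t)₁ = (-0.020, 3.000).

(-0.020, 3.000)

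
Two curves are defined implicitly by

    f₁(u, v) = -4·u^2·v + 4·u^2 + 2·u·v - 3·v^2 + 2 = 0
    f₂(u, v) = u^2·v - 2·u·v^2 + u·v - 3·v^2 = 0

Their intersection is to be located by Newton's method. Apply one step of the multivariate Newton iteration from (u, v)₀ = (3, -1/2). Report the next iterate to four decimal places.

At (3, -1/2): F = (52.2500, -8.2500).
Jacobian J = [[-8·u·v + 8·u + 2·v, -4·u^2 + 2·u - 6·v], [2·u·v - 2·v^2 + v, u^2 - 4·u·v + u - 6·v]].
At the point, J = [[35.0000, -27.0000], [-4.0000, 21.0000]] (det J = 627.0000).
Solving J·Δ = −F gives Δ = (-1.3947, 0.1272).
Then the next iterate is (u, v)₁ = (1.6053, -0.3728).

(1.6053, -0.3728)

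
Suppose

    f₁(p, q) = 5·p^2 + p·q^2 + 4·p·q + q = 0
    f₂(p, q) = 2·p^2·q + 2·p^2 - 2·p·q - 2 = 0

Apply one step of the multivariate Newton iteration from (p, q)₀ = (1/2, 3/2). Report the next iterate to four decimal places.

(0.9280, -1.2880)

At (1/2, 3/2): F = (6.8750, -2.2500).
Jacobian J = [[10·p + q^2 + 4·q, 2·p·q + 4·p + 1], [4·p·q + 4·p - 2·q, 2·p^2 - 2·p]].
At the point, J = [[13.2500, 4.5000], [2.0000, -0.5000]] (det J = -15.6250).
Solving J·Δ = −F gives Δ = (0.4280, -2.7880).
Then the next iterate is (p, q)₁ = (0.9280, -1.2880).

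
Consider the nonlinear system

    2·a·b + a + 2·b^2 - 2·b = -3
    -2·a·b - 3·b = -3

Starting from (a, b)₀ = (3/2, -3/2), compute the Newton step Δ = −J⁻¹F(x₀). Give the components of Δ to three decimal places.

(-0.556, 1.722)

At (3/2, -3/2): F = (7.500, 12.000).
Jacobian J = [[2·b + 1, 2·a + 4·b - 2], [-2·b, -2·a - 3]].
At the point, J = [[-2.000, -5.000], [3.000, -6.000]] (det J = 27.000).
Solving J·Δ = −F gives Δ = (-0.556, 1.722).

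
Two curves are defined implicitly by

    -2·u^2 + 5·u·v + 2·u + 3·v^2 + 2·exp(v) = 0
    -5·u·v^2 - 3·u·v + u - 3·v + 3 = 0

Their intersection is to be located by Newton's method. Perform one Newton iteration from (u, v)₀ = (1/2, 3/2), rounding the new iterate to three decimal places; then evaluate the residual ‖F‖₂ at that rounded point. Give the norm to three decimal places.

5.646

At (1/2, 3/2): F = (19.96338, -8.875).
Jacobian J = [[-4·u + 5·v + 2, 5·u + 6·v + 2·exp(v)], [-5·v^2 - 3·v + 1, -10·u·v - 3·u - 3]].
At the point, J = [[7.500, 20.46338], [-14.750, -12.000]] (det J = 211.83483).
Solving J·Δ = −F gives Δ = (0.274, -1.076).
Then the next iterate is (u, v)₁ = (0.774, 0.424).
Re-evaluating at (0.774, 0.424): F = (5.58618, 0.82174), so ‖F‖₂ = 5.646.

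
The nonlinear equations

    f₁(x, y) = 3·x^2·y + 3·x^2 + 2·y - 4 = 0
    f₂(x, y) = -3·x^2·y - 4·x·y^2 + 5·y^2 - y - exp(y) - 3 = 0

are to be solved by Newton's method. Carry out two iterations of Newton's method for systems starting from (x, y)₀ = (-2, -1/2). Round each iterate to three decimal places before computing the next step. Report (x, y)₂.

At (-2, -1/2): F = (1.000, 6.14347).
Jacobian J = [[6·x·y + 6·x, 3·x^2 + 2], [-6·x·y - 4·y^2, -3·x^2 - 8·x·y + 10·y - exp(y) - 1]].
At the point, J = [[-6.000, 14.000], [-7.000, -26.60653]] (det J = 257.63918).
Solving J·Δ = −F gives Δ = (0.437, 0.116).
Then the next iterate is (x, y)₁ = (-1.563, -0.384).
Round to (-1.563, -0.384) and repeat: F = (-0.25339, 1.17634), J = [[-5.77685, 9.32891], [-4.19098, -17.65157]].
Δ = (0.046, 0.056), so (x, y)₂ = (-1.517, -0.328).

(-1.517, -0.328)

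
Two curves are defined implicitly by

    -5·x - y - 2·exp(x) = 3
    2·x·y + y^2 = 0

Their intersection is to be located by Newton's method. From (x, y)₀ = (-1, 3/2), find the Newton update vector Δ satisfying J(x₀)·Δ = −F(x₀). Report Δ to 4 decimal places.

(-0.3603, 1.8310)

At (-1, 3/2): F = (-0.235759, -0.7500).
Jacobian J = [[-2·exp(x) - 5, -1], [2·y, 2·x + 2·y]].
At the point, J = [[-5.735759, -1.0000], [3.0000, 1.0000]] (det J = -2.735759).
Solving J·Δ = −F gives Δ = (-0.3603, 1.8310).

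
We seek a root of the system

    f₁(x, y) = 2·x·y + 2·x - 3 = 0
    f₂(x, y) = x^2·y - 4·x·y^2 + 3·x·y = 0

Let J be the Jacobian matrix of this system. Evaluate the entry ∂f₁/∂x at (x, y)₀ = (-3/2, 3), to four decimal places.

8.0000

∂f₁/∂x = 2·y + 2.
At (-3/2, 3) this is 8.0000.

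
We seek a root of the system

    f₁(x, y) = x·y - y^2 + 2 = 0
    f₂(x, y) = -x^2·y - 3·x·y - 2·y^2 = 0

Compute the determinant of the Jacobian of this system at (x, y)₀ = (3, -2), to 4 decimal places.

-106.0000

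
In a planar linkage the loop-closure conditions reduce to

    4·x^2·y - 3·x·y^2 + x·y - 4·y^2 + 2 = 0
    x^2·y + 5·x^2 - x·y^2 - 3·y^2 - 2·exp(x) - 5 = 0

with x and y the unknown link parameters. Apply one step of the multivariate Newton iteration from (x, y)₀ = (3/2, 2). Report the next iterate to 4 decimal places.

At (3/2, 2): F = (-11.0000, -16.213378).
Jacobian J = [[8·x·y - 3·y^2 + y, 4·x^2 - 6·x·y + x - 8·y], [2·x·y + 10·x - y^2 - 2·exp(x), x^2 - 2·x·y - 6·y]].
At the point, J = [[14.0000, -23.5000], [8.036622, -15.7500]] (det J = -31.639386).
Solving J·Δ = −F gives Δ = (-6.5666, -4.3801).
Then the next iterate is (x, y)₁ = (-5.0666, -2.3801).

(-5.0666, -2.3801)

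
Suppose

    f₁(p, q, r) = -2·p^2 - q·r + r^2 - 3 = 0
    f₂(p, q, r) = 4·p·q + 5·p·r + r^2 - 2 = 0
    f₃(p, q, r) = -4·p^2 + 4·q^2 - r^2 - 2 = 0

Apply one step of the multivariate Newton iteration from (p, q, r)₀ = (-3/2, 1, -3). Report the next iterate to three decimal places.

At (-3/2, 1, -3): F = (4.500, 23.500, -16.000).
Jacobian J = [[-4·p, -r, -q + 2·r], [4·q + 5·r, 4·p, 5·p + 2·r], [-8·p, 8·q, -2·r]].
At the point, J = [[6.000, 3.000, -7.000], [-11.000, -6.000, -13.500], [12.000, 8.000, 6.000]] (det J = 256.000).
Solving J·Δ = −F gives Δ = (0.371, 0.547, 1.195).
Then the next iterate is (p, q, r)₁ = (-1.129, 1.547, -1.805).

(-1.129, 1.547, -1.805)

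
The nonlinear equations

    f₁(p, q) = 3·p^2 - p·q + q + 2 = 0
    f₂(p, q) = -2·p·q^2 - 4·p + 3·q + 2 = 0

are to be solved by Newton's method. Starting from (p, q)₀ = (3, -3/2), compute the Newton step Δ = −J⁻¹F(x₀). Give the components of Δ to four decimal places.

(-1.5694, 0.6981)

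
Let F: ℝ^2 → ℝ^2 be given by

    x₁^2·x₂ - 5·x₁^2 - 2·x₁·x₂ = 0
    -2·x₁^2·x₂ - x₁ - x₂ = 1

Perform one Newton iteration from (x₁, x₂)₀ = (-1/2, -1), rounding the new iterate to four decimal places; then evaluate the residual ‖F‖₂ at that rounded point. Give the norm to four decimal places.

At (-1/2, -1): F = (-2.5000, 1.0000).
Jacobian J = [[2·x₁·x₂ - 10·x₁ - 2·x₂, x₁^2 - 2·x₁], [-4·x₁·x₂ - 1, -2·x₁^2 - 1]].
At the point, J = [[8.0000, 1.2500], [-3.0000, -1.5000]] (det J = -8.2500).
Solving J·Δ = −F gives Δ = (0.3030, 0.0606).
Then the next iterate is (x₁, x₂)₁ = (-0.1970, -0.9394).
Re-evaluating at (-0.1970, -0.9394): F = (-0.600626, 0.209314), so ‖F‖₂ = 0.6361.

0.6361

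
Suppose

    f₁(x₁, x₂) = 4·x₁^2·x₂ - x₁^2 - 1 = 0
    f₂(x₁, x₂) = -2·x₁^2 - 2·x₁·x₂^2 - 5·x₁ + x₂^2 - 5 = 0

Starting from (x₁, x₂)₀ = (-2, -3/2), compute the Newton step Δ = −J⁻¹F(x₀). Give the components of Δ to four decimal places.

(0.7652, 0.4735)

At (-2, -3/2): F = (-29.0000, 8.2500).
Jacobian J = [[8·x₁·x₂ - 2·x₁, 4·x₁^2], [-4·x₁ - 2·x₂^2 - 5, -4·x₁·x₂ + 2·x₂]].
At the point, J = [[28.0000, 16.0000], [-1.5000, -15.0000]] (det J = -396.0000).
Solving J·Δ = −F gives Δ = (0.7652, 0.4735).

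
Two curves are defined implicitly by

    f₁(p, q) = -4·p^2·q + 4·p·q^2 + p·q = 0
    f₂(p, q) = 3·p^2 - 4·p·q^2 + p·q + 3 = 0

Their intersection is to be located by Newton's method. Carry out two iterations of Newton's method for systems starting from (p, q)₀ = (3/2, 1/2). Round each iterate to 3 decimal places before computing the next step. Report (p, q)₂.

At (3/2, 1/2): F = (-2.250, 9.000).
Jacobian J = [[-8·p·q + 4·q^2 + q, -4·p^2 + 8·p·q + p], [6·p - 4·q^2 + q, -8·p·q + p]].
At the point, J = [[-4.500, -1.500], [8.500, -4.500]] (det J = 33.000).
Solving J·Δ = −F gives Δ = (-0.716, 0.648).
Then the next iterate is (p, q)₁ = (0.784, 1.148).
Round to (0.784, 1.148) and repeat: F = (2.21048, 1.61105), J = [[-0.78064, 5.52563], [0.58038, -6.41626]].
Δ = (12.812, 1.410), so (p, q)₂ = (13.596, 2.558).

(13.596, 2.558)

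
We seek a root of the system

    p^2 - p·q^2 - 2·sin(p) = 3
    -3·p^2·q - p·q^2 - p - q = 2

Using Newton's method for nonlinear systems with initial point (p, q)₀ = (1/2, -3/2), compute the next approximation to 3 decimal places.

(2.910, 6.551)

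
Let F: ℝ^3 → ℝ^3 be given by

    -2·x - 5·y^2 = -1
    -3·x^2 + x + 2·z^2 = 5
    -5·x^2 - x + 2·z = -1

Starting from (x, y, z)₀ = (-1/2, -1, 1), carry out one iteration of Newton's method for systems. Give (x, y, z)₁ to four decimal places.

(-2.6875, -1.1375, 4.2500)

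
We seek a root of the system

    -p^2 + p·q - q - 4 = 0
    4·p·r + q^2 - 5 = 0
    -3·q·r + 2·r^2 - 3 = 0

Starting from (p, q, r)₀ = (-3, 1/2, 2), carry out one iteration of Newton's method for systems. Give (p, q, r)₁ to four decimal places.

(-1.4799, -0.7799, 0.5109)

At (-3, 1/2, 2): F = (-15.0000, -28.7500, 2.0000).
Jacobian J = [[-2·p + q, p - 1, 0], [4·r, 2·q, 4·p], [0, -3·r, -3·q + 4·r]].
At the point, J = [[6.5000, -4.0000, 0.0000], [8.0000, 1.0000, -12.0000], [0.0000, -6.0000, 6.5000]] (det J = -217.7500).
Solving J·Δ = −F gives Δ = (1.5201, -1.2799, -1.4891).
Then the next iterate is (p, q, r)₁ = (-1.4799, -0.7799, 0.5109).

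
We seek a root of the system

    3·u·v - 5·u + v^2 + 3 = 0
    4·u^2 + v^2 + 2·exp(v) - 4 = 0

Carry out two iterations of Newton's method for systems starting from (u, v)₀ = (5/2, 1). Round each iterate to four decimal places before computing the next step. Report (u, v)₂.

At (5/2, 1): F = (-1.0000, 27.436564).
Jacobian J = [[3·v - 5, 3·u + 2·v], [8·u, 2·v + 2·exp(v)]].
At the point, J = [[-2.0000, 9.5000], [20.0000, 7.436564]] (det J = -204.873127).
Solving J·Δ = −F gives Δ = (-1.3085, -0.1702).
Then the next iterate is (u, v)₁ = (1.1915, 0.8298).
Round to (1.1915, 0.8298) and repeat: F = (0.697188, 6.952977), J = [[-2.5106, 5.2341], [9.5320, 6.245320]].
Δ = (-0.4886, -0.3676), so (u, v)₂ = (0.7029, 0.4622).

(0.7029, 0.4622)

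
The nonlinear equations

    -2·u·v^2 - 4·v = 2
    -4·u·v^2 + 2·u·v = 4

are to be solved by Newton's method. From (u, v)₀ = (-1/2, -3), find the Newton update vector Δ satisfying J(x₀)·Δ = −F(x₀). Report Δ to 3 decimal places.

(-0.414, 2.645)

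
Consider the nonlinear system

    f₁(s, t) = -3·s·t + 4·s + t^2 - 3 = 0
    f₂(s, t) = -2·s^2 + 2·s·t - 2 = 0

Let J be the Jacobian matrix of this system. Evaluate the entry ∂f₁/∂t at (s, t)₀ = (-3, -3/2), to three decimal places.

∂f₁/∂t = -3·s + 2·t.
At (-3, -3/2) this is 6.000.

6.000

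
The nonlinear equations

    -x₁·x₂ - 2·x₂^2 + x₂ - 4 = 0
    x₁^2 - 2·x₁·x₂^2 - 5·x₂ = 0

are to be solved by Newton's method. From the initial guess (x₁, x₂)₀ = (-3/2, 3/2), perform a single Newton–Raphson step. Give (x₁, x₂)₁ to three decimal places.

(-1.926, 0.326)

At (-3/2, 3/2): F = (-4.750, 1.500).
Jacobian J = [[-x₂, -x₁ - 4·x₂ + 1], [2·x₁ - 2·x₂^2, -4·x₁·x₂ - 5]].
At the point, J = [[-1.500, -3.500], [-7.500, 4.000]] (det J = -32.250).
Solving J·Δ = −F gives Δ = (-0.426, -1.174).
Then the next iterate is (x₁, x₂)₁ = (-1.926, 0.326).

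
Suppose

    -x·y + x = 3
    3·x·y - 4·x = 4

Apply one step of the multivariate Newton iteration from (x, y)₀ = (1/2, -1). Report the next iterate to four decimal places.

(-13.0000, -59.0000)

At (1/2, -1): F = (-2.0000, -7.5000).
Jacobian J = [[-y + 1, -x], [3·y - 4, 3·x]].
At the point, J = [[2.0000, -0.5000], [-7.0000, 1.5000]] (det J = -0.5000).
Solving J·Δ = −F gives Δ = (-13.5000, -58.0000).
Then the next iterate is (x, y)₁ = (-13.0000, -59.0000).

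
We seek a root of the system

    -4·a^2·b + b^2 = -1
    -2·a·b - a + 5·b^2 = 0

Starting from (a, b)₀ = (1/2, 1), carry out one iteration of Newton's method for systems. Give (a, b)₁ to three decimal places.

(0.667, 0.667)

At (1/2, 1): F = (1.000, 3.500).
Jacobian J = [[-8·a·b, -4·a^2 + 2·b], [-2·b - 1, -2·a + 10·b]].
At the point, J = [[-4.000, 1.000], [-3.000, 9.000]] (det J = -33.000).
Solving J·Δ = −F gives Δ = (0.167, -0.333).
Then the next iterate is (a, b)₁ = (0.667, 0.667).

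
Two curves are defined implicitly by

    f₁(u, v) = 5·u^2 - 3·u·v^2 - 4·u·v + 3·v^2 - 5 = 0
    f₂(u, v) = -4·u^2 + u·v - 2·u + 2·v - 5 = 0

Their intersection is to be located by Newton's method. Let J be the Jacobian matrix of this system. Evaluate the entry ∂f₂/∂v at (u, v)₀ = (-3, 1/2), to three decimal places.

∂f₂/∂v = u + 2.
At (-3, 1/2) this is -1.000.

-1.000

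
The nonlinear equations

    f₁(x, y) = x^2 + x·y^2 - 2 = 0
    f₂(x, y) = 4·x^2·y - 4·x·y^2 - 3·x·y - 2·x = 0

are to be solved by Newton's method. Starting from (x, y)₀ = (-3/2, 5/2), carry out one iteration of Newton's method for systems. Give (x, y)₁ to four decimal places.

(-1.0329, 1.4858)

At (-3/2, 5/2): F = (-9.1250, 74.2500).
Jacobian J = [[2·x + y^2, 2·x·y], [8·x·y - 4·y^2 - 3·y - 2, 4·x^2 - 8·x·y - 3·x]].
At the point, J = [[3.2500, -7.5000], [-64.5000, 43.5000]] (det J = -342.3750).
Solving J·Δ = −F gives Δ = (0.4671, -1.0142).
Then the next iterate is (x, y)₁ = (-1.0329, 1.4858).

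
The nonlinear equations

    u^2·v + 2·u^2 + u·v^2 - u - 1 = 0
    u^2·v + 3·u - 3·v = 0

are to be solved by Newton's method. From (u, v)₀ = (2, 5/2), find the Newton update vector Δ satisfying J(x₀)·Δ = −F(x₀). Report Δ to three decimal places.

(-0.576, -1.007)

At (2, 5/2): F = (27.500, 8.500).
Jacobian J = [[2·u·v + 4·u + v^2 - 1, u^2 + 2·u·v], [2·u·v + 3, u^2 - 3]].
At the point, J = [[23.250, 14.000], [13.000, 1.000]] (det J = -158.750).
Solving J·Δ = −F gives Δ = (-0.576, -1.007).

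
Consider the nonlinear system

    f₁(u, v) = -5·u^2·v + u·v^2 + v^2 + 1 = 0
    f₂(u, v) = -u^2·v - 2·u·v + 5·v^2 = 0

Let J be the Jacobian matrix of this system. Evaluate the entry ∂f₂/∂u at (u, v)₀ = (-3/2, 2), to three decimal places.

∂f₂/∂u = -2·u·v - 2·v.
At (-3/2, 2) this is 2.000.

2.000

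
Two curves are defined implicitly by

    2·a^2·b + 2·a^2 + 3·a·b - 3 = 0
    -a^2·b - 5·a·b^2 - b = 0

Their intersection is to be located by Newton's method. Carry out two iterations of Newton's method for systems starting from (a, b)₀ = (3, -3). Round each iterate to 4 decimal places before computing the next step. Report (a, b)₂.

At (3, -3): F = (-66.0000, -105.0000).
Jacobian J = [[4·a·b + 4·a + 3·b, 2·a^2 + 3·a], [-2·a·b - 5·b^2, -a^2 - 10·a·b - 1]].
At the point, J = [[-33.0000, 27.0000], [-27.0000, 80.0000]] (det J = -1911.0000).
Solving J·Δ = −F gives Δ = (-1.2794, 0.8807).
Then the next iterate is (a, b)₁ = (1.7206, -2.1193).
Round to (1.7206, -2.1193) and repeat: F = (-20.566698, -30.246382), J = [[-14.061370, 11.082729], [-15.164227, 32.504211]].
Δ = (-1.1533, 0.3925), so (a, b)₂ = (0.5673, -1.7268).

(0.5673, -1.7268)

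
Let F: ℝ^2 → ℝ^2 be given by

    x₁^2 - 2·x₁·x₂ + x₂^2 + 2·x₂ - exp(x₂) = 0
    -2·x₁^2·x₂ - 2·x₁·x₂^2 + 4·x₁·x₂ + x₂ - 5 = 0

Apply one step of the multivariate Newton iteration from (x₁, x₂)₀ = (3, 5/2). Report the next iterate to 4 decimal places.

At (3, 5/2): F = (-6.932494, -55.0000).
Jacobian J = [[2·x₁ - 2·x₂, -2·x₁ + 2·x₂ - exp(x₂) + 2], [-4·x₁·x₂ - 2·x₂^2 + 4·x₂, -2·x₁^2 - 4·x₁·x₂ + 4·x₁ + 1]].
At the point, J = [[1.0000, -11.182494], [-32.5000, -35.0000]] (det J = -398.431054).
Solving J·Δ = −F gives Δ = (-0.9347, -0.7035).
Then the next iterate is (x₁, x₂)₁ = (2.0653, 1.7965).

(2.0653, 1.7965)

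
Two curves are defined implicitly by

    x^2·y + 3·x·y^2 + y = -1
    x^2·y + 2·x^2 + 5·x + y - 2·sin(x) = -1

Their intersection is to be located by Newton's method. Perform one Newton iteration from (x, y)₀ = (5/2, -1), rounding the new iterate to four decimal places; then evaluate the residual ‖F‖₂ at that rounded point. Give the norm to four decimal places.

3.0905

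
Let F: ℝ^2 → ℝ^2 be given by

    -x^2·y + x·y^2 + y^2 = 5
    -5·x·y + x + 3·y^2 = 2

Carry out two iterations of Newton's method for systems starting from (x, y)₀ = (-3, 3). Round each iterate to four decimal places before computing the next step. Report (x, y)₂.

(-1.0466, 0.7969)

At (-3, 3): F = (-50.0000, 67.0000).
Jacobian J = [[-2·x·y + y^2, -x^2 + 2·x·y + 2·y], [-5·y + 1, -5·x + 6·y]].
At the point, J = [[27.0000, -21.0000], [-14.0000, 33.0000]] (det J = 597.0000).
Solving J·Δ = −F gives Δ = (0.4070, -1.8576).
Then the next iterate is (x, y)₁ = (-2.5930, 1.1424).
Round to (-2.5930, 1.1424) and repeat: F = (-14.760085, 14.133449), J = [[7.229564, -10.363335], [-4.7120, 19.8194]].
Δ = (1.5464, -0.3455), so (x, y)₂ = (-1.0466, 0.7969).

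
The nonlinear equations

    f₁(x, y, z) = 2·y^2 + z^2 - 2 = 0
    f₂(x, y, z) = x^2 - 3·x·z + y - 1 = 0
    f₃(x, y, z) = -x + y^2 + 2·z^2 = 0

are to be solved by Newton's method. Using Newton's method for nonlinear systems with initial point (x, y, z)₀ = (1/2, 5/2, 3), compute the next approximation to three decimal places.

(0.326, 1.495, 1.425)

At (1/2, 5/2, 3): F = (19.500, -2.750, 23.750).
Jacobian J = [[0, 4·y, 2·z], [2·x - 3·z, 1, -3·x], [-1, 2·y, 4·z]].
At the point, J = [[0.000, 10.000, 6.000], [-8.000, 1.000, -1.500], [-1.000, 5.000, 12.000]] (det J = 741.000).
Solving J·Δ = −F gives Δ = (-0.174, -1.005, -1.575).
Then the next iterate is (x, y, z)₁ = (0.326, 1.495, 1.425).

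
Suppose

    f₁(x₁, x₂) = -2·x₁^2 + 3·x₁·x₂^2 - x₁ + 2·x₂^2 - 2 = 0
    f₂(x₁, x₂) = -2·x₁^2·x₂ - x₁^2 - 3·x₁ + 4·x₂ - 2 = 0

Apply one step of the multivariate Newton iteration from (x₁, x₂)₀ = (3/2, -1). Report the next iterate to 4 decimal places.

(54.7500, -17.5000)

At (3/2, -1): F = (-1.5000, -8.2500).
Jacobian J = [[-4·x₁ + 3·x₂^2 - 1, 6·x₁·x₂ + 4·x₂], [-4·x₁·x₂ - 2·x₁ - 3, -2·x₁^2 + 4]].
At the point, J = [[-4.0000, -13.0000], [0.0000, -0.5000]] (det J = 2.0000).
Solving J·Δ = −F gives Δ = (53.2500, -16.5000).
Then the next iterate is (x₁, x₂)₁ = (54.7500, -17.5000).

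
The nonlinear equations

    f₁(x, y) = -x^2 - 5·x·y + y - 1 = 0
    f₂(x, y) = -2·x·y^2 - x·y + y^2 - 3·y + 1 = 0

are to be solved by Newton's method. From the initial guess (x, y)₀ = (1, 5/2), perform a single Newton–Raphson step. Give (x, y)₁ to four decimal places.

(0.3333, 1.9167)

At (1, 5/2): F = (-12.0000, -15.2500).
Jacobian J = [[-2·x - 5·y, -5·x + 1], [-2·y^2 - y, -4·x·y - x + 2·y - 3]].
At the point, J = [[-14.5000, -4.0000], [-15.0000, -9.0000]] (det J = 70.5000).
Solving J·Δ = −F gives Δ = (-0.6667, -0.5833).
Then the next iterate is (x, y)₁ = (0.3333, 1.9167).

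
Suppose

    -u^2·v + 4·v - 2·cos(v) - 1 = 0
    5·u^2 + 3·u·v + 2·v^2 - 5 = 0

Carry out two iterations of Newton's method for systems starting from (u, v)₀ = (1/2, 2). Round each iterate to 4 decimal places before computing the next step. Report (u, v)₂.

(0.7219, 0.7130)

At (1/2, 2): F = (7.332294, 7.2500).
Jacobian J = [[-2·u·v, -u^2 + 2·sin(v) + 4], [10·u + 3·v, 3·u + 4·v]].
At the point, J = [[-2.0000, 5.568595], [11.0000, 9.5000]] (det J = -80.254543).
Solving J·Δ = −F gives Δ = (0.3649, -1.1857).
Then the next iterate is (u, v)₁ = (0.8649, 0.8143).
Round to (0.8649, 0.8143) and repeat: F = (0.275306, 2.179293), J = [[-1.408576, 4.706439], [11.0919, 5.8519]].
Δ = (-0.1430, -0.1013), so (u, v)₂ = (0.7219, 0.7130).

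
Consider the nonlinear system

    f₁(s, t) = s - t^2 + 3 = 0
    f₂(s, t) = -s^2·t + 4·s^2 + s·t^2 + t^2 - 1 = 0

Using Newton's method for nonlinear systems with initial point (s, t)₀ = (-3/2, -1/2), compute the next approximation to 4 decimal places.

(-0.5272, -2.7228)

At (-3/2, -1/2): F = (1.2500, 9.0000).
Jacobian J = [[1, -2·t], [-2·s·t + 8·s + t^2, -s^2 + 2·s·t + 2·t]].
At the point, J = [[1.0000, 1.0000], [-13.2500, -1.7500]] (det J = 11.5000).
Solving J·Δ = −F gives Δ = (0.9728, -2.2228).
Then the next iterate is (s, t)₁ = (-0.5272, -2.7228).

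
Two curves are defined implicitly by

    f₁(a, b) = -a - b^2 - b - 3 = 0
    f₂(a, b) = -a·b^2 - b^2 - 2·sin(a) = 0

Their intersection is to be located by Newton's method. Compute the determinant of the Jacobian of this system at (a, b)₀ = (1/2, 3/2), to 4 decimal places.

-11.5207

J = [[-1, -2·b - 1], [-b^2 - 2·cos(a), -2·a·b - 2·b]].
At the point, J = [[-1.0000, -4.0000], [-4.005165, -4.5000]].
det J = -11.5207.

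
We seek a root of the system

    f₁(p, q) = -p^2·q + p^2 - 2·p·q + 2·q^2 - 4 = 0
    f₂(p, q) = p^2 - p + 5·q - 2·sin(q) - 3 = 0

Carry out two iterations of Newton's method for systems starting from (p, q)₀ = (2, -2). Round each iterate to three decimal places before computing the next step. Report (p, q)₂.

At (2, -2): F = (24.000, -9.18141).
Jacobian J = [[-2·p·q + 2·p - 2·q, -p^2 - 2·p + 4·q], [2·p - 1, -2·cos(q) + 5]].
At the point, J = [[16.000, -16.000], [3.000, 5.83229]] (det J = 141.31670).
Solving J·Δ = −F gives Δ = (0.049, 1.549).
Then the next iterate is (p, q)₁ = (2.049, -0.451).
Round to (2.049, -0.451) and repeat: F = (4.34688, -2.23387), J = [[6.84820, -10.10040], [3.098, 3.19998]].
Δ = (0.163, 0.541), so (p, q)₂ = (2.212, 0.090).

(2.212, 0.090)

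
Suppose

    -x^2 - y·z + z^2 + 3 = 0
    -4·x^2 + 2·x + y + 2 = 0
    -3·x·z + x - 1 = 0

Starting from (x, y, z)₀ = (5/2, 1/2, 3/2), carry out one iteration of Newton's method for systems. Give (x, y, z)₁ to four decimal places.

(1.5578, 1.0402, 0.6397)

At (5/2, 1/2, 3/2): F = (-1.7500, -17.5000, -9.7500).
Jacobian J = [[-2·x, -z, -y + 2·z], [-8·x + 2, 1, 0], [-3·z + 1, 0, -3·x]].
At the point, J = [[-5.0000, -1.5000, 2.5000], [-18.0000, 1.0000, 0.0000], [-3.5000, 0.0000, -7.5000]] (det J = 248.7500).
Solving J·Δ = −F gives Δ = (-0.9422, 0.5402, -0.8603).
Then the next iterate is (x, y, z)₁ = (1.5578, 1.0402, 0.6397).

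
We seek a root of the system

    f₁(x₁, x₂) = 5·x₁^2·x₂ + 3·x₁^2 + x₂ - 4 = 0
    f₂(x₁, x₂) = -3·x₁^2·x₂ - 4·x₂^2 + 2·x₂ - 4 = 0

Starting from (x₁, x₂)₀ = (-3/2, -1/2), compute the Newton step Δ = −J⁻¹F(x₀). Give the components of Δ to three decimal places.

(-0.617, 0.200)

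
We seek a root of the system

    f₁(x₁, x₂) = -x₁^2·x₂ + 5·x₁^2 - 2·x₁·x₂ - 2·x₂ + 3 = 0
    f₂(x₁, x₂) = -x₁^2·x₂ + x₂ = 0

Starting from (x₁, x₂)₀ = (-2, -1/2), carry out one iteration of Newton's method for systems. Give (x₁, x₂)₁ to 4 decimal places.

At (-2, -1/2): F = (24.0000, 1.5000).
Jacobian J = [[-2·x₁·x₂ + 10·x₁ - 2·x₂, -x₁^2 - 2·x₁ - 2], [-2·x₁·x₂, -x₁^2 + 1]].
At the point, J = [[-21.0000, -2.0000], [-2.0000, -3.0000]] (det J = 59.0000).
Solving J·Δ = −F gives Δ = (1.1695, -0.2797).
Then the next iterate is (x₁, x₂)₁ = (-0.8305, -0.7797).

(-0.8305, -0.7797)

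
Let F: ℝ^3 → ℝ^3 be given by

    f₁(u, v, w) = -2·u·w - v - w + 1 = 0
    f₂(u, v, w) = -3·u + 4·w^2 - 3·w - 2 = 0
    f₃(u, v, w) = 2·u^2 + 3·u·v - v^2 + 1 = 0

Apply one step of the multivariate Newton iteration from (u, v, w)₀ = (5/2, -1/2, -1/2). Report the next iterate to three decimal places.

(-0.041, 0.924, -0.411)

At (5/2, -1/2, -1/2): F = (4.500, -7.000, 9.500).
Jacobian J = [[-2·w, -1, -2·u - 1], [-3, 0, 8·w - 3], [4·u + 3·v, 3·u - 2·v, 0]].
At the point, J = [[1.000, -1.000, -6.000], [-3.000, 0.000, -7.000], [8.500, 8.500, 0.000]] (det J = 272.000).
Solving J·Δ = −F gives Δ = (-2.541, 1.424, 0.089).
Then the next iterate is (u, v, w)₁ = (-0.041, 0.924, -0.411).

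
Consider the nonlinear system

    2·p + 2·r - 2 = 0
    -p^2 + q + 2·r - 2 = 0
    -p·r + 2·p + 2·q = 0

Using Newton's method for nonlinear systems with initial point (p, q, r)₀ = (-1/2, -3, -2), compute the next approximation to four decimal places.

(-0.1818, -0.4318, 1.1818)

At (-1/2, -3, -2): F = (-7.0000, -9.2500, -8.0000).
Jacobian J = [[2, 0, 2], [-2·p, 1, 2], [-r + 2, 2, -p]].
At the point, J = [[2.0000, 0.0000, 2.0000], [1.0000, 1.0000, 2.0000], [4.0000, 2.0000, 0.5000]] (det J = -11.0000).
Solving J·Δ = −F gives Δ = (0.3182, 2.5682, 3.1818).
Then the next iterate is (p, q, r)₁ = (-0.1818, -0.4318, 1.1818).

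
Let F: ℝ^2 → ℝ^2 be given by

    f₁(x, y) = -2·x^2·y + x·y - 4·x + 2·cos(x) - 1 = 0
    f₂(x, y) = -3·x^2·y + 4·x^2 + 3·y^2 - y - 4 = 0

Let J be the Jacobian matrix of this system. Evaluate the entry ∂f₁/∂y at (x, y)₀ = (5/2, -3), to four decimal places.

-10.0000

∂f₁/∂y = -2·x^2 + x.
At (5/2, -3) this is -10.0000.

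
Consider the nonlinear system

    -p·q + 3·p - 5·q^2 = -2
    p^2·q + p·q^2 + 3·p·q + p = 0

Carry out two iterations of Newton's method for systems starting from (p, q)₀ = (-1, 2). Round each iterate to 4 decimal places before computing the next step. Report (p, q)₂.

(-0.1486, 0.6589)

At (-1, 2): F = (-19.0000, -9.0000).
Jacobian J = [[-q + 3, -p - 10·q], [2·p·q + q^2 + 3·q + 1, p^2 + 2·p·q + 3·p]].
At the point, J = [[1.0000, -19.0000], [7.0000, -6.0000]] (det J = 127.0000).
Solving J·Δ = −F gives Δ = (0.4488, -0.9764).
Then the next iterate is (p, q)₁ = (-0.5512, 1.0236).
Round to (-0.5512, 1.0236) and repeat: F = (-4.328176, -2.510357), J = [[1.9764, -9.6848], [3.990140, -2.478195]].
Δ = (0.4026, -0.3647), so (p, q)₂ = (-0.1486, 0.6589).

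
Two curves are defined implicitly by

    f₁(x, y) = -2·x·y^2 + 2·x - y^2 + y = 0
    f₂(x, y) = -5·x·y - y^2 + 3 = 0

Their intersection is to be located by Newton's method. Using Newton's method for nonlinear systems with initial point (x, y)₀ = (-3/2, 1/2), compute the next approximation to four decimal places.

At (-3/2, 1/2): F = (-2.0000, 6.5000).
Jacobian J = [[-2·y^2 + 2, -4·x·y - 2·y + 1], [-5·y, -5·x - 2·y]].
At the point, J = [[1.5000, 3.0000], [-2.5000, 6.5000]] (det J = 17.2500).
Solving J·Δ = −F gives Δ = (1.8841, -0.2754).
Then the next iterate is (x, y)₁ = (0.3841, 0.2246).

(0.3841, 0.2246)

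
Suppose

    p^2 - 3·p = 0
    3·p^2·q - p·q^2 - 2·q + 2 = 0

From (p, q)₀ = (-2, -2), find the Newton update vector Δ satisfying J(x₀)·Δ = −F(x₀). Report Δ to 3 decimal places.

(1.429, -9.286)

At (-2, -2): F = (10.000, -10.000).
Jacobian J = [[2·p - 3, 0], [6·p·q - q^2, 3·p^2 - 2·p·q - 2]].
At the point, J = [[-7.000, 0.000], [20.000, 2.000]] (det J = -14.000).
Solving J·Δ = −F gives Δ = (1.429, -9.286).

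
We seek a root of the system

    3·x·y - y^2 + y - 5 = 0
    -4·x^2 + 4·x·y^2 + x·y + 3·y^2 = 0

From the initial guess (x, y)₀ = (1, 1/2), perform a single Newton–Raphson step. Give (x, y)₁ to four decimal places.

At (1, 1/2): F = (-3.2500, -1.7500).
Jacobian J = [[3·y, 3·x - 2·y + 1], [-8·x + 4·y^2 + y, 8·x·y + x + 6·y]].
At the point, J = [[1.5000, 3.0000], [-6.5000, 8.0000]] (det J = 31.5000).
Solving J·Δ = −F gives Δ = (0.6587, 0.7540).
Then the next iterate is (x, y)₁ = (1.6587, 1.2540).

(1.6587, 1.2540)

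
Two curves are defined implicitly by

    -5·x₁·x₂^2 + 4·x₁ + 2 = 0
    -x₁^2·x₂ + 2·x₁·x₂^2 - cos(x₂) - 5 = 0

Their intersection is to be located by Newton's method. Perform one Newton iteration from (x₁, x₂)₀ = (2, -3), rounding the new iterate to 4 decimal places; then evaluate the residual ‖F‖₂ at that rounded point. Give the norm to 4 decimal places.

25.4067

At (2, -3): F = (-80.0000, 43.989992).
Jacobian J = [[-5·x₂^2 + 4, -10·x₁·x₂], [-2·x₁·x₂ + 2·x₂^2, -x₁^2 + 4·x₁·x₂ + sin(x₂)]].
At the point, J = [[-41.0000, 60.0000], [30.0000, -28.141120]] (det J = -646.214080).
Solving J·Δ = −F gives Δ = (-0.6006, 0.9229).
Then the next iterate is (x₁, x₂)₁ = (1.3994, -2.0771).
Re-evaluating at (1.3994, -2.0771): F = (-22.589868, 11.627562), so ‖F‖₂ = 25.4067.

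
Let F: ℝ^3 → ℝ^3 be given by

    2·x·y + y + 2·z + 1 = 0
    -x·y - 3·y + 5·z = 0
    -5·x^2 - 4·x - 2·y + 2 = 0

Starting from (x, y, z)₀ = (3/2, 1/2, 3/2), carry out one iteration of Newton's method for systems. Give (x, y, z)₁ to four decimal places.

(0.6981, -0.0065, -0.0860)

At (3/2, 1/2, 3/2): F = (6.0000, 5.2500, -16.2500).
Jacobian J = [[2·y, 2·x + 1, 2], [-y, -x - 3, 5], [-10·x - 4, -2, 0]].
At the point, J = [[1.0000, 4.0000, 2.0000], [-0.5000, -4.5000, 5.0000], [-19.0000, -2.0000, 0.0000]] (det J = -539.0000).
Solving J·Δ = −F gives Δ = (-0.8019, -0.5065, -1.5860).
Then the next iterate is (x, y, z)₁ = (0.6981, -0.0065, -0.0860).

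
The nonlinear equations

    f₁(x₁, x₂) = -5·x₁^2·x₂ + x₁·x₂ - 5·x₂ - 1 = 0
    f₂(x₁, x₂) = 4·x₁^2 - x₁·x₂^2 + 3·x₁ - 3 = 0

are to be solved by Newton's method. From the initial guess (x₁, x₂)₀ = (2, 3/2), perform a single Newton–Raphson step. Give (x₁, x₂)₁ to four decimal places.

(1.0175, 1.1739)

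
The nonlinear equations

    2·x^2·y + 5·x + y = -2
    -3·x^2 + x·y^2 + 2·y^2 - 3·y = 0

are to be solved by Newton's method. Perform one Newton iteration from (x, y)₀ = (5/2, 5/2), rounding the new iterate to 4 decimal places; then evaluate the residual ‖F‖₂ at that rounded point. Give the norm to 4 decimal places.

At (5/2, 5/2): F = (48.2500, 1.8750).
Jacobian J = [[4·x·y + 5, 2·x^2 + 1], [-6·x + y^2, 2·x·y + 4·y - 3]].
At the point, J = [[30.0000, 13.5000], [-8.7500, 19.5000]] (det J = 703.1250).
Solving J·Δ = −F gives Δ = (-1.3021, -0.6804).
Then the next iterate is (x, y)₁ = (1.1979, 1.8196).
Re-evaluating at (1.1979, 1.8196): F = (15.031222, 0.824375), so ‖F‖₂ = 15.0538.

15.0538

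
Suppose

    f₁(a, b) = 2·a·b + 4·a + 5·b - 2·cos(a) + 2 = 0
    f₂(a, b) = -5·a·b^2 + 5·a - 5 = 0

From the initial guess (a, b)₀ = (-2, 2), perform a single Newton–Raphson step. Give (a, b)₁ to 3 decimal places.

At (-2, 2): F = (-3.16771, 25.000).
Jacobian J = [[2·b + 2·sin(a) + 4, 2·a + 5], [-5·b^2 + 5, -10·a·b]].
At the point, J = [[6.18141, 1.000], [-15.000, 40.000]] (det J = 262.25621).
Solving J·Δ = −F gives Δ = (0.578, -0.408).
Then the next iterate is (a, b)₁ = (-1.422, 1.592).

(-1.422, 1.592)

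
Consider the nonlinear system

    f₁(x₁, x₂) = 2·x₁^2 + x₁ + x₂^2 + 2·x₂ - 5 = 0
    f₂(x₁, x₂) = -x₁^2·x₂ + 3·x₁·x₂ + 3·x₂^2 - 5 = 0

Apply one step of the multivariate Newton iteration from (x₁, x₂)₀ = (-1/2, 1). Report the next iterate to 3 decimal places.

At (-1/2, 1): F = (-2.000, -3.750).
Jacobian J = [[4·x₁ + 1, 2·x₂ + 2], [-2·x₁·x₂ + 3·x₂, -x₁^2 + 3·x₁ + 6·x₂]].
At the point, J = [[-1.000, 4.000], [4.000, 4.250]] (det J = -20.250).
Solving J·Δ = −F gives Δ = (0.321, 0.580).
Then the next iterate is (x₁, x₂)₁ = (-0.179, 1.580).

(-0.179, 1.580)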